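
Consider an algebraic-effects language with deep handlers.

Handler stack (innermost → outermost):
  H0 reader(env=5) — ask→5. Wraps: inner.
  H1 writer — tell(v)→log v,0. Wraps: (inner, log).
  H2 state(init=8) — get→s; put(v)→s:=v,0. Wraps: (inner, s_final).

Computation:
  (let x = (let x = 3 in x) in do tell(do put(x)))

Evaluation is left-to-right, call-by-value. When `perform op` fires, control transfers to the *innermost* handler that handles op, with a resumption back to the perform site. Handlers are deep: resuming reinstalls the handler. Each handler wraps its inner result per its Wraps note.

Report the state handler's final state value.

Working:
put(3) @ H2 ⇒ s:=3
tell(0) @ H1 ⇒ log+=0
H0 returns 0
H1 returns (0, (0))
H2 returns ((0, (0)), 3)
= ((0, (0)), 3)

Answer: 3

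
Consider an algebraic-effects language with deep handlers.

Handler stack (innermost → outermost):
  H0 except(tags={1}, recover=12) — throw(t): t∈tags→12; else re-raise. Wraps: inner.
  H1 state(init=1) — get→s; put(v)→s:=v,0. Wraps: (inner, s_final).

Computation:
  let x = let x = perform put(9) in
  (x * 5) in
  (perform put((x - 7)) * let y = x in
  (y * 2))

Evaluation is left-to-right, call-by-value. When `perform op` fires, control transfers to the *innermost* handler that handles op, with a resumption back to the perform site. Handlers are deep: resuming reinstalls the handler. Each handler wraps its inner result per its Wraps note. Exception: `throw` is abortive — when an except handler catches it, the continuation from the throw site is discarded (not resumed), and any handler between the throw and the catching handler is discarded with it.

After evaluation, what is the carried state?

Answer: -7

Evaluation trace:
put(9) @ H1 ⇒ s:=9
put(-7) @ H1 ⇒ s:=-7
H0 returns 0
H1 returns (0, -7)
= (0, -7)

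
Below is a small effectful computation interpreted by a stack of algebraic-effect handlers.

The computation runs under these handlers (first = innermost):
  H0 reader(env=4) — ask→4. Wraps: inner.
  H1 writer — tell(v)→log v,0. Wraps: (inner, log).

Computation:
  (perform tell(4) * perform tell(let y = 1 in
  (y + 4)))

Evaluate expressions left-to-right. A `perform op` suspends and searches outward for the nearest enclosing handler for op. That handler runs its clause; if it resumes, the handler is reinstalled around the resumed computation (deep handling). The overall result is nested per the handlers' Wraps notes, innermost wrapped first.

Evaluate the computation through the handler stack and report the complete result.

Answer: (0, (4, 5))

Working:
tell(4) @ H1 ⇒ log+=4
tell(5) @ H1 ⇒ log+=5
H0 returns 0
H1 returns (0, (4, 5))
= (0, (4, 5))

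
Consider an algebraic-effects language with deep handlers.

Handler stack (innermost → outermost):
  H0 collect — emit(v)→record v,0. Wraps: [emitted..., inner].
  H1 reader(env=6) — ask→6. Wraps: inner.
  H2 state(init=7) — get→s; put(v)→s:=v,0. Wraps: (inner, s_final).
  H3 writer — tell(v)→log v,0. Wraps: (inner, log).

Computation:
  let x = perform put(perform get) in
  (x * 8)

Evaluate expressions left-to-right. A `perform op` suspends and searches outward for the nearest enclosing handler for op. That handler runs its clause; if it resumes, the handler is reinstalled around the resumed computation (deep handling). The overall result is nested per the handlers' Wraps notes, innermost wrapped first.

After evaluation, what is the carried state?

Answer: 7

Step-by-step:
get @ H2 ⇒ 7
put(7) @ H2 ⇒ s:=7
H0 returns [0]
H1 returns [0]
H2 returns ([0], 7)
H3 returns (([0], 7), ())
= (([0], 7), ())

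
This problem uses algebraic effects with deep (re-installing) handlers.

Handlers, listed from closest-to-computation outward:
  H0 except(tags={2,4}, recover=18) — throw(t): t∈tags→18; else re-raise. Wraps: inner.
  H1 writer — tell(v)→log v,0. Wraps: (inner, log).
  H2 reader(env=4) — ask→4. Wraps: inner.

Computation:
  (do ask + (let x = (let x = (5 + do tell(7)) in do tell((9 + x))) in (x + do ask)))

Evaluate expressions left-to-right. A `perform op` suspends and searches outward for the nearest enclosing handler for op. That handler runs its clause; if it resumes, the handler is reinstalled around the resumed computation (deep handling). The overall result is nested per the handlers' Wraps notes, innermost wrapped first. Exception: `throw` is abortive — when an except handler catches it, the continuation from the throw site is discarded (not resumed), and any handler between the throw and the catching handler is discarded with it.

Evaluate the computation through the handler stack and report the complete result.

Step-by-step:
ask @ H2 ⇒ 4
tell(7) @ H1 ⇒ log+=7
tell(14) @ H1 ⇒ log+=14
ask @ H2 ⇒ 4
H0 returns 8
H1 returns (8, (7, 14))
H2 returns (8, (7, 14))
= (8, (7, 14))

Answer: (8, (7, 14))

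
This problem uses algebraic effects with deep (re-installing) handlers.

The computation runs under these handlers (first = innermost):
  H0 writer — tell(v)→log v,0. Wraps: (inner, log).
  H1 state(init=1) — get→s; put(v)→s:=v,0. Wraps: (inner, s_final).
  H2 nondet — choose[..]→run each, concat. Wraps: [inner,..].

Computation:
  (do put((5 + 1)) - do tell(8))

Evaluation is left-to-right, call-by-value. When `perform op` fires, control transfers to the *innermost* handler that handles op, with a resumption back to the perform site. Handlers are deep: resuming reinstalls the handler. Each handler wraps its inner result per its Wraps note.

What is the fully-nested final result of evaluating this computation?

Answer: [((0, (8)), 6)]

Working:
put(6) @ H1 ⇒ s:=6
tell(8) @ H0 ⇒ log+=8
H0 returns (0, (8))
H1 returns ((0, (8)), 6)
H2 returns [((0, (8)), 6)]
= [((0, (8)), 6)]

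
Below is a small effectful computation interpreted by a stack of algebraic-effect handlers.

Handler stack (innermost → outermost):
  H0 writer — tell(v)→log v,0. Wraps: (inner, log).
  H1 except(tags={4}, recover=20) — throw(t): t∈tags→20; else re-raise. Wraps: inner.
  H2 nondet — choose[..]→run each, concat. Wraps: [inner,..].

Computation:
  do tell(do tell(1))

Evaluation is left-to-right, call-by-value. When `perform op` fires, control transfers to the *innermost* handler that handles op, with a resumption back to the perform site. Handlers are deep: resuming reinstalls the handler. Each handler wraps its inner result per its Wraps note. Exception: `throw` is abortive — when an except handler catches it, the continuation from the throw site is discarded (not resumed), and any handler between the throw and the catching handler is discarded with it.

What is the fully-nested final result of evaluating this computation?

Working:
tell(1) @ H0 ⇒ log+=1
tell(0) @ H0 ⇒ log+=0
H0 returns (0, (1, 0))
H1 returns (0, (1, 0))
H2 returns [(0, (1, 0))]
= [(0, (1, 0))]

Answer: [(0, (1, 0))]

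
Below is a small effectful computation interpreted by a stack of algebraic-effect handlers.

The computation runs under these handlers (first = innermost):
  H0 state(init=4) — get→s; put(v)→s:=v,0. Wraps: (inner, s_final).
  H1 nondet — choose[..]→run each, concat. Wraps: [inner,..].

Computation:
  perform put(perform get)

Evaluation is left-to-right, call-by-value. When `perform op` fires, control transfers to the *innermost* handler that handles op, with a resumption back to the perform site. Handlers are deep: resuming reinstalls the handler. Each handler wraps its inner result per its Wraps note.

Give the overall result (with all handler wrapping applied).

Answer: [(0, 4)]

Evaluation trace:
get @ H0 ⇒ 4
put(4) @ H0 ⇒ s:=4
H0 returns (0, 4)
H1 returns [(0, 4)]
= [(0, 4)]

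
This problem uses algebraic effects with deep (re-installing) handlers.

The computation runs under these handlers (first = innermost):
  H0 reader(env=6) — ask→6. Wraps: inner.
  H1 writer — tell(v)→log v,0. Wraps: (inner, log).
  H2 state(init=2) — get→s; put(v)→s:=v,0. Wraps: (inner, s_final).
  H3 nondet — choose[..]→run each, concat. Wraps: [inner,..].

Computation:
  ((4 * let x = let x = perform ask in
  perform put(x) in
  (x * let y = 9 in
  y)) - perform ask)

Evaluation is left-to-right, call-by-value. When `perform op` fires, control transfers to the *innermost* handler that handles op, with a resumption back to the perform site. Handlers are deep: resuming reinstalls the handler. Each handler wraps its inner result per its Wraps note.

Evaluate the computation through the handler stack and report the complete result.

Answer: [((-6, ()), 6)]

Working:
ask @ H0 ⇒ 6
put(6) @ H2 ⇒ s:=6
ask @ H0 ⇒ 6
H0 returns -6
H1 returns (-6, ())
H2 returns ((-6, ()), 6)
H3 returns [((-6, ()), 6)]
= [((-6, ()), 6)]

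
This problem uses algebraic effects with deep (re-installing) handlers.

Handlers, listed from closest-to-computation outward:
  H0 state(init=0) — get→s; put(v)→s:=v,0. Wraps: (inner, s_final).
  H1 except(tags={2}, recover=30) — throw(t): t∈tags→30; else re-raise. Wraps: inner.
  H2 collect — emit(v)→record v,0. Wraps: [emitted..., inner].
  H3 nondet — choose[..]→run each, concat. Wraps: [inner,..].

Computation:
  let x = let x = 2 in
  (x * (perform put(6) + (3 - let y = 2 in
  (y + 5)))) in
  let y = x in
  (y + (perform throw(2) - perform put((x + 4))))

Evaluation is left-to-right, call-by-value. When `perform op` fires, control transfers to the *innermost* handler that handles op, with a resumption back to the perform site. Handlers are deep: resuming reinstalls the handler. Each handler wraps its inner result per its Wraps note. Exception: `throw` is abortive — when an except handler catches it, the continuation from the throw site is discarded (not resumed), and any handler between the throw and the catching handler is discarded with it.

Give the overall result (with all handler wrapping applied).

Answer: [[30]]

Working:
put(6) @ H0 ⇒ s:=6
throw(2) @ H1 caught ⇒ 30
H2 returns [30]
H3 returns [[30]]
= [[30]]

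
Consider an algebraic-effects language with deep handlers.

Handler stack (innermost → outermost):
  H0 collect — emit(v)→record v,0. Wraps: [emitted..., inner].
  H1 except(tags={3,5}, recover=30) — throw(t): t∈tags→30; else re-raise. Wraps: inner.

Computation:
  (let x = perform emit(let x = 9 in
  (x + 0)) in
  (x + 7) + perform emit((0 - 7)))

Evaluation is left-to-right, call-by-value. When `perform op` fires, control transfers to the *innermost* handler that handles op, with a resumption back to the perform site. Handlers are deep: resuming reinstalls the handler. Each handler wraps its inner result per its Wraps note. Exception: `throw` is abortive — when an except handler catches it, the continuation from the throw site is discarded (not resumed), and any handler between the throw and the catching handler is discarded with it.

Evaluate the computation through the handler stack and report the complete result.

Answer: [9, -7, 7]

Evaluation trace:
emit(9) @ H0 ⇒ out+=9
emit(-7) @ H0 ⇒ out+=-7
H0 returns [9, -7, 7]
H1 returns [9, -7, 7]
= [9, -7, 7]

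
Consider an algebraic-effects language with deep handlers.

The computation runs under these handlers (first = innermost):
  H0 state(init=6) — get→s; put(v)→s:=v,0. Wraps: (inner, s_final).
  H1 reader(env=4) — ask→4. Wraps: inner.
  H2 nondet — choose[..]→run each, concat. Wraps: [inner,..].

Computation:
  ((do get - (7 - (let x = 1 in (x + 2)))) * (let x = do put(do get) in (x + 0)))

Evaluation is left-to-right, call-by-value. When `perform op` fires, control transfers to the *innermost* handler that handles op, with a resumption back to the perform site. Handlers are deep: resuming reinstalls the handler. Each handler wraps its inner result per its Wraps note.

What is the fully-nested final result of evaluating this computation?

Working:
get @ H0 ⇒ 6
get @ H0 ⇒ 6
put(6) @ H0 ⇒ s:=6
H0 returns (0, 6)
H1 returns (0, 6)
H2 returns [(0, 6)]
= [(0, 6)]

Answer: [(0, 6)]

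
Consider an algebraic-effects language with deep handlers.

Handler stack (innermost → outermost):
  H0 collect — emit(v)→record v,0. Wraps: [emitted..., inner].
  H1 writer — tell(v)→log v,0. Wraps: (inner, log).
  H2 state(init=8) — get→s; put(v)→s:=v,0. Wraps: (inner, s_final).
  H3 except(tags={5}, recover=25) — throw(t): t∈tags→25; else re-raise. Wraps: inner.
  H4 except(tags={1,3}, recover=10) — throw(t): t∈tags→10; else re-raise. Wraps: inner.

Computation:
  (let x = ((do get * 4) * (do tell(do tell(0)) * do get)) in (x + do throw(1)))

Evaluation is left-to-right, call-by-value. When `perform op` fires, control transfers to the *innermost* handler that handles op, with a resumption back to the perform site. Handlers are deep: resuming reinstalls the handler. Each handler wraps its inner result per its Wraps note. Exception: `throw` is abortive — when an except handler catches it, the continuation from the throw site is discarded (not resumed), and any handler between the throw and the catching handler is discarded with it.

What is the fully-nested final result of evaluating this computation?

Answer: 10

Evaluation trace:
get @ H2 ⇒ 8
tell(0) @ H1 ⇒ log+=0
tell(0) @ H1 ⇒ log+=0
get @ H2 ⇒ 8
throw(1) @ H3 re-raised
throw(1) @ H4 caught ⇒ 10
= 10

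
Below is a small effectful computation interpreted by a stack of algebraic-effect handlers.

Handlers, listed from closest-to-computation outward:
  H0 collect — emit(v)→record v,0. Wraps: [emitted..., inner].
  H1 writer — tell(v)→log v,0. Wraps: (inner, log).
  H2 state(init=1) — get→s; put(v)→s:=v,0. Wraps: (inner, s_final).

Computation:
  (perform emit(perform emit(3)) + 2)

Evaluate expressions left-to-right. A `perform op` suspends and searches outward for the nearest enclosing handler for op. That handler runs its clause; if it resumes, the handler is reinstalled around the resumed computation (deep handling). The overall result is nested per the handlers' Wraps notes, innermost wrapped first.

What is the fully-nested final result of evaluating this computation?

Evaluation trace:
emit(3) @ H0 ⇒ out+=3
emit(0) @ H0 ⇒ out+=0
H0 returns [3, 0, 2]
H1 returns ([3, 0, 2], ())
H2 returns (([3, 0, 2], ()), 1)
= (([3, 0, 2], ()), 1)

Answer: (([3, 0, 2], ()), 1)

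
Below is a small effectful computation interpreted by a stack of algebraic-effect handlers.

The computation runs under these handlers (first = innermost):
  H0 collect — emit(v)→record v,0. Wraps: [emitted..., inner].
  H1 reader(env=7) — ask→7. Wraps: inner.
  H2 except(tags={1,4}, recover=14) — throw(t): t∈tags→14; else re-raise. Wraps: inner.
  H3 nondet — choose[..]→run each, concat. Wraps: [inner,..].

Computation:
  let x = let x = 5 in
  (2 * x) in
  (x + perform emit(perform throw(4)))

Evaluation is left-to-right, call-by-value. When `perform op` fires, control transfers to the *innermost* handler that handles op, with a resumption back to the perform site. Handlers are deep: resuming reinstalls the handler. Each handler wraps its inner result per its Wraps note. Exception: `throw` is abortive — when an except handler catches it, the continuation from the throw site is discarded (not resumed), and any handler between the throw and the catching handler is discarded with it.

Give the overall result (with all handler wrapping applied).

Working:
throw(4) @ H2 caught ⇒ 14
H3 returns [14]
= [14]

Answer: [14]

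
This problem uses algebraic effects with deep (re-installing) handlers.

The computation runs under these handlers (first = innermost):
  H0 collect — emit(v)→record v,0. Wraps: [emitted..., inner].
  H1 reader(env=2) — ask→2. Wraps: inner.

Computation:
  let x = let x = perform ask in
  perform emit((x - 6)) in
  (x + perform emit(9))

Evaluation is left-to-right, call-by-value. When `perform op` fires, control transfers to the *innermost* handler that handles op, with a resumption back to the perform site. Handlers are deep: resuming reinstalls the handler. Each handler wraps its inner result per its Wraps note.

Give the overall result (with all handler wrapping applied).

Evaluation trace:
ask @ H1 ⇒ 2
emit(-4) @ H0 ⇒ out+=-4
emit(9) @ H0 ⇒ out+=9
H0 returns [-4, 9, 0]
H1 returns [-4, 9, 0]
= [-4, 9, 0]

Answer: [-4, 9, 0]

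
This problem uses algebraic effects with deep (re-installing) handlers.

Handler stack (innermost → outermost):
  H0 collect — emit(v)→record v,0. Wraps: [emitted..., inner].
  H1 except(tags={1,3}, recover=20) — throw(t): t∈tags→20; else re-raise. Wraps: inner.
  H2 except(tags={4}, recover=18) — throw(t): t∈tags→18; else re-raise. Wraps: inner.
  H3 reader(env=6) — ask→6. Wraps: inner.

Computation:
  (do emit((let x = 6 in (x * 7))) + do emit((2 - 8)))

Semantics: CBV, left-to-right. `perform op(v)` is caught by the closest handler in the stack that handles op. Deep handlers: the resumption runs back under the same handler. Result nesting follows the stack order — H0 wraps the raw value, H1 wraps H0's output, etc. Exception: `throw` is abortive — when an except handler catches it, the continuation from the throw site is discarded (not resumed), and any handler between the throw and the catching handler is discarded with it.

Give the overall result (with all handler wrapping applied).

Answer: [42, -6, 0]

Working:
emit(42) @ H0 ⇒ out+=42
emit(-6) @ H0 ⇒ out+=-6
H0 returns [42, -6, 0]
H1 returns [42, -6, 0]
H2 returns [42, -6, 0]
H3 returns [42, -6, 0]
= [42, -6, 0]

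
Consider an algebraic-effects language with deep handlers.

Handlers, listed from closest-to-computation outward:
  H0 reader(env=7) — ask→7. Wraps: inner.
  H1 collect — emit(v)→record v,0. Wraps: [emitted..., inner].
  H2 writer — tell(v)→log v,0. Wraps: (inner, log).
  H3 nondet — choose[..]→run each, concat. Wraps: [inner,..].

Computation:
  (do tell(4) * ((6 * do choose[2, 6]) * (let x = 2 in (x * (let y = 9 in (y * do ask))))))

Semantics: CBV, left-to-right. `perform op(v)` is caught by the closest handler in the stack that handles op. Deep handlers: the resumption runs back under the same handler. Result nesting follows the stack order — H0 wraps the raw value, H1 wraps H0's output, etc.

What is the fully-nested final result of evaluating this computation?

Answer: [([0], (4)), ([0], (4))]

Working:
tell(4) @ H2 ⇒ log+=4
choose[2, 6] @ H3
  branch[0] choose=2:
    ask @ H0 ⇒ 7
    H0 returns 0
    H1 returns [0]
    H2 returns ([0], (4))
    H3 returns [([0], (4))]
  branch[1] choose=6:
    ask @ H0 ⇒ 7
    H0 returns 0
    H1 returns [0]
    H2 returns ([0], (4))
    H3 returns [([0], (4))]
= [([0], (4)), ([0], (4))]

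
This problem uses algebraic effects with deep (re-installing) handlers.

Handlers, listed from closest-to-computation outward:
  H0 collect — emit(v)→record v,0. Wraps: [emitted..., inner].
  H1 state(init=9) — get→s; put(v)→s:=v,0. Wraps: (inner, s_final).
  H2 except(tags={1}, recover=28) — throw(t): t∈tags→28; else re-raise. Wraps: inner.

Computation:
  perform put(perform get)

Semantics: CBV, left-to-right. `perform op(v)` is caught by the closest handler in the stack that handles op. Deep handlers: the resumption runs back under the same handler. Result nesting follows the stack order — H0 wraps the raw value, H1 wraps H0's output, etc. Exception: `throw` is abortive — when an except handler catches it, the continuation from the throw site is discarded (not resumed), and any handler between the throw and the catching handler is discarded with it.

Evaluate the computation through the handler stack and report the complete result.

Step-by-step:
get @ H1 ⇒ 9
put(9) @ H1 ⇒ s:=9
H0 returns [0]
H1 returns ([0], 9)
H2 returns ([0], 9)
= ([0], 9)

Answer: ([0], 9)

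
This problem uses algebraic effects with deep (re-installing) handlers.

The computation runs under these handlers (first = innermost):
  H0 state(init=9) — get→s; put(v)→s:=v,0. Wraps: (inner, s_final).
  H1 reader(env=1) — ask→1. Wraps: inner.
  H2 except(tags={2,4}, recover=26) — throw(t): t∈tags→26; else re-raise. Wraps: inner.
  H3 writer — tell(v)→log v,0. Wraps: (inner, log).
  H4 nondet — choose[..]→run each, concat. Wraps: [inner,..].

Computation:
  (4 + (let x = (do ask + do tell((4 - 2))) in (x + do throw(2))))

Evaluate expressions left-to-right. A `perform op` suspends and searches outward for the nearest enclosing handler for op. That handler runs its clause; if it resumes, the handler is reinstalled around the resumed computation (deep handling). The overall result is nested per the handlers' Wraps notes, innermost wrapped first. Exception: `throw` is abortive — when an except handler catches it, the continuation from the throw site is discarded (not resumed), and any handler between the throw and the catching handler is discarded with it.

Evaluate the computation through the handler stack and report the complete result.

Answer: [(26, (2))]

Evaluation trace:
ask @ H1 ⇒ 1
tell(2) @ H3 ⇒ log+=2
throw(2) @ H2 caught ⇒ 26
H3 returns (26, (2))
H4 returns [(26, (2))]
= [(26, (2))]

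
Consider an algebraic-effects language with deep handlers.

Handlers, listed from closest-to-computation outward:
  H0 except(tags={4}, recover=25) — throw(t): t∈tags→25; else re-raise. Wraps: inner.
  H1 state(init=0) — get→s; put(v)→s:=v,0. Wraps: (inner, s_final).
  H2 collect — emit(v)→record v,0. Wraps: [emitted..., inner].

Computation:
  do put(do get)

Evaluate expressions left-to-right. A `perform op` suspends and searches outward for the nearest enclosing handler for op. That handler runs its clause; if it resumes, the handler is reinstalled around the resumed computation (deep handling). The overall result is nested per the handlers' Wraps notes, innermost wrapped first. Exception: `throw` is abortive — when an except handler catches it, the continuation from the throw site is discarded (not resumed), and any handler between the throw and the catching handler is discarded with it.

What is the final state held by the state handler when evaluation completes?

Working:
get @ H1 ⇒ 0
put(0) @ H1 ⇒ s:=0
H0 returns 0
H1 returns (0, 0)
H2 returns [(0, 0)]
= [(0, 0)]

Answer: 0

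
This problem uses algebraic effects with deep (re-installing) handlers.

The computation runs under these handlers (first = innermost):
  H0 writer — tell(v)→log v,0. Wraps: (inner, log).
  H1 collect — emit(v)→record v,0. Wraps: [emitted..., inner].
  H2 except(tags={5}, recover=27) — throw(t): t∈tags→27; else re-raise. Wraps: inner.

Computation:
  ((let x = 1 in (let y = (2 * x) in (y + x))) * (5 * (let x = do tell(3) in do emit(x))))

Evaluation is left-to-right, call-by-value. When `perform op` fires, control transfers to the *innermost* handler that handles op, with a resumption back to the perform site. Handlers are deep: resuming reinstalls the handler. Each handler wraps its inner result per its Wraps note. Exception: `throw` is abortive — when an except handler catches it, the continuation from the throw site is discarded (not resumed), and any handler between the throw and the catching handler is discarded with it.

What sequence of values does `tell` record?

Answer: (3)

Evaluation trace:
tell(3) @ H0 ⇒ log+=3
emit(0) @ H1 ⇒ out+=0
H0 returns (0, (3))
H1 returns [0, (0, (3))]
H2 returns [0, (0, (3))]
= [0, (0, (3))]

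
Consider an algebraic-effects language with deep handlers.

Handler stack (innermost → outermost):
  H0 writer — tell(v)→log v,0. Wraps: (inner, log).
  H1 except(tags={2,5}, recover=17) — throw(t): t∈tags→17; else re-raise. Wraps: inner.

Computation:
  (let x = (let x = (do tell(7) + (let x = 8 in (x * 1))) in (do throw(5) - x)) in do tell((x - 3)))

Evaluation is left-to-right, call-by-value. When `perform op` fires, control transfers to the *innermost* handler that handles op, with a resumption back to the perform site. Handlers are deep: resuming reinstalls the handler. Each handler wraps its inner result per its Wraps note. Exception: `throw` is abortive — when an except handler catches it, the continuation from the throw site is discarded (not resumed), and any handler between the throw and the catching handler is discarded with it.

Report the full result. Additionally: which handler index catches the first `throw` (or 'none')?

Answer: 17 ; first throw caught by: H1

Evaluation trace:
tell(7) @ H0 ⇒ log+=7
throw(5) @ H1 caught ⇒ 17
= 17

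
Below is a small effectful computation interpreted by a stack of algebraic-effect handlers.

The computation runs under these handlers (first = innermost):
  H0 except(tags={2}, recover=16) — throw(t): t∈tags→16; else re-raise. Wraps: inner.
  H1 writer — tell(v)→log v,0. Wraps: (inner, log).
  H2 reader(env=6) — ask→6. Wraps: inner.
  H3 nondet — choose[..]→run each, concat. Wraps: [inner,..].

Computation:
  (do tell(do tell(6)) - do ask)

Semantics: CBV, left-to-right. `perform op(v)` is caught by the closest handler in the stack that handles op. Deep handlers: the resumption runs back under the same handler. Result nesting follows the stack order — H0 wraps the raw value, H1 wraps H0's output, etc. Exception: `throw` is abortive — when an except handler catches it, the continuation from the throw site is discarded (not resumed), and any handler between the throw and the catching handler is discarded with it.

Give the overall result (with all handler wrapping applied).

Answer: [(-6, (6, 0))]

Step-by-step:
tell(6) @ H1 ⇒ log+=6
tell(0) @ H1 ⇒ log+=0
ask @ H2 ⇒ 6
H0 returns -6
H1 returns (-6, (6, 0))
H2 returns (-6, (6, 0))
H3 returns [(-6, (6, 0))]
= [(-6, (6, 0))]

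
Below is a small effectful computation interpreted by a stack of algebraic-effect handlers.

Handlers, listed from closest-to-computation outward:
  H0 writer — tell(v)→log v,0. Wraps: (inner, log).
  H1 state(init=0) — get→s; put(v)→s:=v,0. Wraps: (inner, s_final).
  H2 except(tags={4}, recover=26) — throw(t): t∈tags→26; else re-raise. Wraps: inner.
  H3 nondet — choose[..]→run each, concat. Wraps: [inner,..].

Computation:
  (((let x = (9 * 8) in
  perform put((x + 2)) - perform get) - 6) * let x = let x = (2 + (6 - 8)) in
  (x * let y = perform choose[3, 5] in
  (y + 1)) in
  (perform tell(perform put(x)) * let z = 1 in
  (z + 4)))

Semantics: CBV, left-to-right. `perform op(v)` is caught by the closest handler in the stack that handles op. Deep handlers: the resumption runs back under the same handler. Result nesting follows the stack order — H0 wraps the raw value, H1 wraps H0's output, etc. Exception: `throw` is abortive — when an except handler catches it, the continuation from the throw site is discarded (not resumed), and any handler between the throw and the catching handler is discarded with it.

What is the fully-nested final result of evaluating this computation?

Answer: [((0, (0)), 0), ((0, (0)), 0)]

Step-by-step:
put(74) @ H1 ⇒ s:=74
get @ H1 ⇒ 74
choose[3, 5] @ H3
  branch[0] choose=3:
    put(0) @ H1 ⇒ s:=0
    tell(0) @ H0 ⇒ log+=0
    H0 returns (0, (0))
    H1 returns ((0, (0)), 0)
    H2 returns ((0, (0)), 0)
    H3 returns [((0, (0)), 0)]
  branch[1] choose=5:
    put(0) @ H1 ⇒ s:=0
    tell(0) @ H0 ⇒ log+=0
    H0 returns (0, (0))
    H1 returns ((0, (0)), 0)
    H2 returns ((0, (0)), 0)
    H3 returns [((0, (0)), 0)]
= [((0, (0)), 0), ((0, (0)), 0)]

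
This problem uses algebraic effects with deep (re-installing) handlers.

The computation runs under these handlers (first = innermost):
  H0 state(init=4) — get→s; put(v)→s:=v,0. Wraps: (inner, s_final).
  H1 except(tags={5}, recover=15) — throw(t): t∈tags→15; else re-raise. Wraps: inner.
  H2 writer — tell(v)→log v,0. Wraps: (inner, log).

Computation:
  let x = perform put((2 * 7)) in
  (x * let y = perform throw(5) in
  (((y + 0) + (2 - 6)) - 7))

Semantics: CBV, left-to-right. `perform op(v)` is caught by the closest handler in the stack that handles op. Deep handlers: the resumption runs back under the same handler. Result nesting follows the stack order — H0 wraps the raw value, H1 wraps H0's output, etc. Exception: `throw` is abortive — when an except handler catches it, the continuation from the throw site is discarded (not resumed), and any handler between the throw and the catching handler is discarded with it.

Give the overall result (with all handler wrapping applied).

Evaluation trace:
put(14) @ H0 ⇒ s:=14
throw(5) @ H1 caught ⇒ 15
H2 returns (15, ())
= (15, ())

Answer: (15, ())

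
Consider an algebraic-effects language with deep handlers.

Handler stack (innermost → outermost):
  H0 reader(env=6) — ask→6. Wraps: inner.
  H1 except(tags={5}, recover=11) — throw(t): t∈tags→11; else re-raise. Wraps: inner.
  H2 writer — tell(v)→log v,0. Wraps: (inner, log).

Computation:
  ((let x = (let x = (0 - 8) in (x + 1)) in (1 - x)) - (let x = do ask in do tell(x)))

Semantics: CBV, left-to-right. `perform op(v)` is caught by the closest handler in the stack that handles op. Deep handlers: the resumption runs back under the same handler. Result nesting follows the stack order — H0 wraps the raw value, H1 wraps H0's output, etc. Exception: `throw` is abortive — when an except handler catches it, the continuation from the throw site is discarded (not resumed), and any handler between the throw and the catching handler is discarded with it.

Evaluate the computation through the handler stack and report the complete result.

Answer: (8, (6))

Step-by-step:
ask @ H0 ⇒ 6
tell(6) @ H2 ⇒ log+=6
H0 returns 8
H1 returns 8
H2 returns (8, (6))
= (8, (6))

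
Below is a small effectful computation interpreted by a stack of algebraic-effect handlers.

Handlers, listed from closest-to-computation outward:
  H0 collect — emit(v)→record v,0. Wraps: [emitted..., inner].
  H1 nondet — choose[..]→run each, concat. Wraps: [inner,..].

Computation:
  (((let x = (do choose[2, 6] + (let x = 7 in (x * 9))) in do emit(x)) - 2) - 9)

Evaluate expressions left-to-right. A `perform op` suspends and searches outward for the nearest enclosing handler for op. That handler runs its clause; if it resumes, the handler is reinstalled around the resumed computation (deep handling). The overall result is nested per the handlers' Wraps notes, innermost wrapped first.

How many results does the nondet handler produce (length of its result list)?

Evaluation trace:
choose[2, 6] @ H1
  branch[0] choose=2:
    emit(65) @ H0 ⇒ out+=65
    H0 returns [65, -11]
    H1 returns [[65, -11]]
  branch[1] choose=6:
    emit(69) @ H0 ⇒ out+=69
    H0 returns [69, -11]
    H1 returns [[69, -11]]
= [[65, -11], [69, -11]]

Answer: 2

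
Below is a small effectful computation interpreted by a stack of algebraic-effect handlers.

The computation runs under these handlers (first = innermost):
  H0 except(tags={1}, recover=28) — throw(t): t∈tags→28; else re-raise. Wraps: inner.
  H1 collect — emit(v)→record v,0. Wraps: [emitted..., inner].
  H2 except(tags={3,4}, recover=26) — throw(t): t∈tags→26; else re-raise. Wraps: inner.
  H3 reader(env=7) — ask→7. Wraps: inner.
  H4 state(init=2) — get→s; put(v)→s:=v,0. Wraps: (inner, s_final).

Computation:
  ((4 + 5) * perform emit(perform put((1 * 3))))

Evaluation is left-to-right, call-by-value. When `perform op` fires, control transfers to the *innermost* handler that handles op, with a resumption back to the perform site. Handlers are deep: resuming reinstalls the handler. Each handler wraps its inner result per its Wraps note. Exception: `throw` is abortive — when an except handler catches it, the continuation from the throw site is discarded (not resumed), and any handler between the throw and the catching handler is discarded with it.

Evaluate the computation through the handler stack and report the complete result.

Step-by-step:
put(3) @ H4 ⇒ s:=3
emit(0) @ H1 ⇒ out+=0
H0 returns 0
H1 returns [0, 0]
H2 returns [0, 0]
H3 returns [0, 0]
H4 returns ([0, 0], 3)
= ([0, 0], 3)

Answer: ([0, 0], 3)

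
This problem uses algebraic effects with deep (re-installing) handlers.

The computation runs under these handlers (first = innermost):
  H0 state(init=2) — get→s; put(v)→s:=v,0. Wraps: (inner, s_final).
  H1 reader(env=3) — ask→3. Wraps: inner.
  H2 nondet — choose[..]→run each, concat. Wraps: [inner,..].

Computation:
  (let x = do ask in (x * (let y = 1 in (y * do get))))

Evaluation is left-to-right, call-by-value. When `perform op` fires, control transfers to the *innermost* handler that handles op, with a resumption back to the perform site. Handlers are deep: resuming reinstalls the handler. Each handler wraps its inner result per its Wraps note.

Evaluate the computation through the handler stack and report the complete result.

Working:
ask @ H1 ⇒ 3
get @ H0 ⇒ 2
H0 returns (6, 2)
H1 returns (6, 2)
H2 returns [(6, 2)]
= [(6, 2)]

Answer: [(6, 2)]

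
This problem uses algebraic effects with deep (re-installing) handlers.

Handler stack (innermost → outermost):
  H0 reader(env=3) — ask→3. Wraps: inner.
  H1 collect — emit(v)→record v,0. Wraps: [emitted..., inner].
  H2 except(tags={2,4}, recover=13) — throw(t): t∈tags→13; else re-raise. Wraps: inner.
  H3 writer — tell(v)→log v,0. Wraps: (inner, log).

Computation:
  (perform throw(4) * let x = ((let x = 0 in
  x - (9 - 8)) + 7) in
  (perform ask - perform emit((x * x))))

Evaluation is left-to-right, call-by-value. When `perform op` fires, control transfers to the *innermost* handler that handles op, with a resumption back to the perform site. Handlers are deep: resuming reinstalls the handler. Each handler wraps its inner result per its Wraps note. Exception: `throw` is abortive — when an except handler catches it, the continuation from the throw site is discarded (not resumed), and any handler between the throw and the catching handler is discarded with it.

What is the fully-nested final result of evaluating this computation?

Answer: (13, ())

Step-by-step:
throw(4) @ H2 caught ⇒ 13
H3 returns (13, ())
= (13, ())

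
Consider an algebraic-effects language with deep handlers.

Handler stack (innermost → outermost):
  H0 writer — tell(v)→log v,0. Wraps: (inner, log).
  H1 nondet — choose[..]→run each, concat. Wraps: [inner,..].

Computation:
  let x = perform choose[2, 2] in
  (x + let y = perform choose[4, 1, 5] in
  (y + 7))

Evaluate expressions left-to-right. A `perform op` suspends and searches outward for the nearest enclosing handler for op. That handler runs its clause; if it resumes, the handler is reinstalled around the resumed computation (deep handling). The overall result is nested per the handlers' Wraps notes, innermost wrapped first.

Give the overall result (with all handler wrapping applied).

Answer: [(13, ()), (10, ()), (14, ()), (13, ()), (10, ()), (14, ())]

Evaluation trace:
choose[2, 2] @ H1
  branch[0] choose=2:
    choose[4, 1, 5] @ H1
      branch[0] choose=4:
        H0 returns (13, ())
        H1 returns [(13, ())]
      branch[1] choose=1:
        H0 returns (10, ())
        H1 returns [(10, ())]
      branch[2] choose=5:
        H0 returns (14, ())
        H1 returns [(14, ())]
  branch[1] choose=2:
    choose[4, 1, 5] @ H1
      branch[0] choose=4:
        H0 returns (13, ())
        H1 returns [(13, ())]
      branch[1] choose=1:
        H0 returns (10, ())
        H1 returns [(10, ())]
      branch[2] choose=5:
        H0 returns (14, ())
        H1 returns [(14, ())]
= [(13, ()), (10, ()), (14, ()), (13, ()), (10, ()), (14, ())]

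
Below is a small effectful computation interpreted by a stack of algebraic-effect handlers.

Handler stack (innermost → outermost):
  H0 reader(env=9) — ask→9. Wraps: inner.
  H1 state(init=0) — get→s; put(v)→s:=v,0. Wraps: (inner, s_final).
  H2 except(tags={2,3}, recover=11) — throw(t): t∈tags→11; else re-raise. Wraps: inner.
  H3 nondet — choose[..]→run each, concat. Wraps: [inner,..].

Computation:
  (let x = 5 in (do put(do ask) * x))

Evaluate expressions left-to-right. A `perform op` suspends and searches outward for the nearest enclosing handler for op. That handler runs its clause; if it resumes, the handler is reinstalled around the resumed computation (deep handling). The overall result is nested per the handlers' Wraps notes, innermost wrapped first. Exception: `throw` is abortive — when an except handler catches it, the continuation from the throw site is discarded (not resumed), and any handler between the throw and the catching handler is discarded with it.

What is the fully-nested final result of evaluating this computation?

Answer: [(0, 9)]

Working:
ask @ H0 ⇒ 9
put(9) @ H1 ⇒ s:=9
H0 returns 0
H1 returns (0, 9)
H2 returns (0, 9)
H3 returns [(0, 9)]
= [(0, 9)]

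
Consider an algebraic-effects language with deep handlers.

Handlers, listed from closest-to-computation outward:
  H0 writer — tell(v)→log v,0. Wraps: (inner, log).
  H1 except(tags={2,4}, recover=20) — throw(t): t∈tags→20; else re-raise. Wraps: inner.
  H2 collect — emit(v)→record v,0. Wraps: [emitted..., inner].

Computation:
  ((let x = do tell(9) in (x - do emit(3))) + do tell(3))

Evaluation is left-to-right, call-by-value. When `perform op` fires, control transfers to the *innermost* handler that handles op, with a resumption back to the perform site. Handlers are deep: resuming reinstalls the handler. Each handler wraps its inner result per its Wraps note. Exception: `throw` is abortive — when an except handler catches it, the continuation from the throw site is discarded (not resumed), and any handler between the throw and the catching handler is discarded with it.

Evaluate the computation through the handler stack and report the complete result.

Step-by-step:
tell(9) @ H0 ⇒ log+=9
emit(3) @ H2 ⇒ out+=3
tell(3) @ H0 ⇒ log+=3
H0 returns (0, (9, 3))
H1 returns (0, (9, 3))
H2 returns [3, (0, (9, 3))]
= [3, (0, (9, 3))]

Answer: [3, (0, (9, 3))]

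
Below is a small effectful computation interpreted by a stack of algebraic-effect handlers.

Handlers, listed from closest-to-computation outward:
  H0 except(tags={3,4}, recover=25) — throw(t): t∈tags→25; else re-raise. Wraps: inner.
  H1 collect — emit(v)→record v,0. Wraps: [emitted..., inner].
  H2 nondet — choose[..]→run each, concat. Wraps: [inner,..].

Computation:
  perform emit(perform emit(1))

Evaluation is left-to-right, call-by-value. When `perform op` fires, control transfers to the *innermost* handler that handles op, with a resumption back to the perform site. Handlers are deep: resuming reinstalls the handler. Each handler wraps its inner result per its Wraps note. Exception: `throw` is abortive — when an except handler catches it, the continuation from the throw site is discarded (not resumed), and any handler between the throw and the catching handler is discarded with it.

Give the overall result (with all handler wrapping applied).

Answer: [[1, 0, 0]]

Step-by-step:
emit(1) @ H1 ⇒ out+=1
emit(0) @ H1 ⇒ out+=0
H0 returns 0
H1 returns [1, 0, 0]
H2 returns [[1, 0, 0]]
= [[1, 0, 0]]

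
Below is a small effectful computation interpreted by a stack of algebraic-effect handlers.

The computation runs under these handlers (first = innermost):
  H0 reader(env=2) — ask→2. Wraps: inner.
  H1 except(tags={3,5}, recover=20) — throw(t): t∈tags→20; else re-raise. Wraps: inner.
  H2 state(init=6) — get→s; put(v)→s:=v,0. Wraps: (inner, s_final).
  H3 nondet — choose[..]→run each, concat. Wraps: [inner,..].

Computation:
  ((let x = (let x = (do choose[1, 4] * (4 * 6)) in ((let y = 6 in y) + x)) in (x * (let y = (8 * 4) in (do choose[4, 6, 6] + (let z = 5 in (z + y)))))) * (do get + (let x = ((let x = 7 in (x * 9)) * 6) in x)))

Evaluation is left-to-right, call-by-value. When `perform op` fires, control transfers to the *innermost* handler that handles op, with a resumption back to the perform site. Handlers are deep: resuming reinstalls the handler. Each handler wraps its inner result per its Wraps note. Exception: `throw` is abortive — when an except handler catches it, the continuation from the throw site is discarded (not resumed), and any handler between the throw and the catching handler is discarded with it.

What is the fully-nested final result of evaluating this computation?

Evaluation trace:
choose[1, 4] @ H3
  branch[0] choose=1:
    choose[4, 6, 6] @ H3
      branch[0] choose=4:
        get @ H2 ⇒ 6
        H0 returns 472320
        H1 returns 472320
        H2 returns (472320, 6)
        H3 returns [(472320, 6)]
      branch[1] choose=6:
        get @ H2 ⇒ 6
        H0 returns 495360
        H1 returns 495360
        H2 returns (495360, 6)
        H3 returns [(495360, 6)]
      branch[2] choose=6:
        get @ H2 ⇒ 6
        H0 returns 495360
        H1 returns 495360
        H2 returns (495360, 6)
        H3 returns [(495360, 6)]
  branch[1] choose=4:
    choose[4, 6, 6] @ H3
      branch[0] choose=4:
        get @ H2 ⇒ 6
        H0 returns 1605888
        H1 returns 1605888
        H2 returns (1605888, 6)
        H3 returns [(1605888, 6)]
      branch[1] choose=6:
        get @ H2 ⇒ 6
        H0 returns 1684224
        H1 returns 1684224
        H2 returns (1684224, 6)
        H3 returns [(1684224, 6)]
      branch[2] choose=6:
        get @ H2 ⇒ 6
        H0 returns 1684224
        H1 returns 1684224
        H2 returns (1684224, 6)
        H3 returns [(1684224, 6)]
= [(472320, 6), (495360, 6), (495360, 6), (1605888, 6), (1684224, 6), (1684224, 6)]

Answer: [(472320, 6), (495360, 6), (495360, 6), (1605888, 6), (1684224, 6), (1684224, 6)]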